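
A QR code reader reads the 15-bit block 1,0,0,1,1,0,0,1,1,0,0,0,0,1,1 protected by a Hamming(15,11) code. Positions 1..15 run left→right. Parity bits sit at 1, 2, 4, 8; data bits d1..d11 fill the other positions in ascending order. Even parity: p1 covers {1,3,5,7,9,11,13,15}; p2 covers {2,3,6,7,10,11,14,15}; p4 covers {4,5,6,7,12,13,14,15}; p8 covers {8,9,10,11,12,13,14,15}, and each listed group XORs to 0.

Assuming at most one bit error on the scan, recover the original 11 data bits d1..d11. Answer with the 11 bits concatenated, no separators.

01001000011

s1 (pos 1,3,5,7,9,11,13,15): 1⊕0⊕1⊕0⊕1⊕0⊕0⊕1 = 0
s2 (pos 2,3,6,7,10,11,14,15): 0⊕0⊕0⊕0⊕0⊕0⊕1⊕1 = 0
s4 (pos 4,5,6,7,12,13,14,15): 1⊕1⊕0⊕0⊕0⊕0⊕1⊕1 = 0
s8 (pos 8,9,10,11,12,13,14,15): 1⊕1⊕0⊕0⊕0⊕0⊕1⊕1 = 0
Syndrome s8…s1 = 0000 → no error.
Read data bits from positions 3,5,6,7,9,10,11,12,13,14,15: 01001000011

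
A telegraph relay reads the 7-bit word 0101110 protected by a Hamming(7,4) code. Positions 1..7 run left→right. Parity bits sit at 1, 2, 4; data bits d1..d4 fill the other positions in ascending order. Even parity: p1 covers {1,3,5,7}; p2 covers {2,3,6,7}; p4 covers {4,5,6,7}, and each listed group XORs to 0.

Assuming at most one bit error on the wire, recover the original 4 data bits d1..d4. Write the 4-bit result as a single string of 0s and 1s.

0010

s1 (pos 1,3,5,7): 0⊕0⊕1⊕0 = 1
s2 (pos 2,3,6,7): 1⊕0⊕1⊕0 = 0
s4 (pos 4,5,6,7): 1⊕1⊕1⊕0 = 1
Syndrome s4…s1 = 101 → error at position 5.
Flip position 5: 0101110 → 0101010
Read data bits from positions 3,5,6,7: 0010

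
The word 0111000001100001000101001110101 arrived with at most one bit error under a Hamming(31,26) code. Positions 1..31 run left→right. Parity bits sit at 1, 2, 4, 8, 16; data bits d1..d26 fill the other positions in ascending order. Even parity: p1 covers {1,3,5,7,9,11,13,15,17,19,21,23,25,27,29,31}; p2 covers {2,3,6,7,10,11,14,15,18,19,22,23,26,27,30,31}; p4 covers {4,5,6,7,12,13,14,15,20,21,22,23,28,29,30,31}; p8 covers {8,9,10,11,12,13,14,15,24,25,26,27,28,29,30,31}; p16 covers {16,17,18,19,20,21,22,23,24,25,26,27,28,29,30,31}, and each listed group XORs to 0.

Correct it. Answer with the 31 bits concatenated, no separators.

0111000001110001000101001110101

s1 (pos 1,3,5,7,9,11,13,15,17,19,21,23,25,27,29,31): 0⊕1⊕0⊕0⊕0⊕1⊕0⊕0⊕0⊕0⊕0⊕0⊕1⊕1⊕1⊕1 = 0
s2 (pos 2,3,6,7,10,11,14,15,18,19,22,23,26,27,30,31): 1⊕1⊕0⊕0⊕1⊕1⊕0⊕0⊕0⊕0⊕1⊕0⊕1⊕1⊕0⊕1 = 0
s4 (pos 4,5,6,7,12,13,14,15,20,21,22,23,28,29,30,31): 1⊕0⊕0⊕0⊕0⊕0⊕0⊕0⊕1⊕0⊕1⊕0⊕0⊕1⊕0⊕1 = 1
s8 (pos 8,9,10,11,12,13,14,15,24,25,26,27,28,29,30,31): 0⊕0⊕1⊕1⊕0⊕0⊕0⊕0⊕0⊕1⊕1⊕1⊕0⊕1⊕0⊕1 = 1
s16 (pos 16,17,18,19,20,21,22,23,24,25,26,27,28,29,30,31): 1⊕0⊕0⊕0⊕1⊕0⊕1⊕0⊕0⊕1⊕1⊕1⊕0⊕1⊕0⊕1 = 0
Syndrome s16…s1 = 01100 → error at position 12.
Flip position 12: 0111000001100001000101001110101 → 0111000001110001000101001110101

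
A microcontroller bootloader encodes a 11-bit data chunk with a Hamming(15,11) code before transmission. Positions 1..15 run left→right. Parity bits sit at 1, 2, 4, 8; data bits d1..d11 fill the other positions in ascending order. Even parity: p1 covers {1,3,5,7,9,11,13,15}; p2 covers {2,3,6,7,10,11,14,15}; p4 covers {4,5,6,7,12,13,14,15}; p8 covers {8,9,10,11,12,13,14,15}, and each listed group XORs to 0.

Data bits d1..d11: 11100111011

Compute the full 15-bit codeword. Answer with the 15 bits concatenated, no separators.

Place data at non-parity positions: p1 p2 1 p4 1 1 0 p8 0 1 1 1 0 1 1
p1 (pos 1,3,5,7,9,11,13,15): XOR of data positions = 1⊕1⊕0⊕0⊕1⊕0⊕1 = 0
p2 (pos 2,3,6,7,10,11,14,15): XOR of data positions = 1⊕1⊕0⊕1⊕1⊕1⊕1 = 0
p4 (pos 4,5,6,7,12,13,14,15): XOR of data positions = 1⊕1⊕0⊕1⊕0⊕1⊕1 = 1
p8 (pos 8,9,10,11,12,13,14,15): XOR of data positions = 0⊕1⊕1⊕1⊕0⊕1⊕1 = 1
Codeword: 001111010111011

001111010111011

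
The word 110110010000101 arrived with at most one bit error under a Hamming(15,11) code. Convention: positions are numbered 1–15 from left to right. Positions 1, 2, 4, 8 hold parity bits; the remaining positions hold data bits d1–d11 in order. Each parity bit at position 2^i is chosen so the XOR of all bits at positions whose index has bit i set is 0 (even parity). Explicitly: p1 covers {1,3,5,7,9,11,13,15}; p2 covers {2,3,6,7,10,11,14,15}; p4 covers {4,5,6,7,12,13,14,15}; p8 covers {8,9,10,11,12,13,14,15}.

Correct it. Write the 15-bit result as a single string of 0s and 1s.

110110000000101

s1 (pos 1,3,5,7,9,11,13,15): 1⊕0⊕1⊕0⊕0⊕0⊕1⊕1 = 0
s2 (pos 2,3,6,7,10,11,14,15): 1⊕0⊕0⊕0⊕0⊕0⊕0⊕1 = 0
s4 (pos 4,5,6,7,12,13,14,15): 1⊕1⊕0⊕0⊕0⊕1⊕0⊕1 = 0
s8 (pos 8,9,10,11,12,13,14,15): 1⊕0⊕0⊕0⊕0⊕1⊕0⊕1 = 1
Syndrome s8…s1 = 1000 → error at position 8.
Flip position 8: 110110010000101 → 110110000000101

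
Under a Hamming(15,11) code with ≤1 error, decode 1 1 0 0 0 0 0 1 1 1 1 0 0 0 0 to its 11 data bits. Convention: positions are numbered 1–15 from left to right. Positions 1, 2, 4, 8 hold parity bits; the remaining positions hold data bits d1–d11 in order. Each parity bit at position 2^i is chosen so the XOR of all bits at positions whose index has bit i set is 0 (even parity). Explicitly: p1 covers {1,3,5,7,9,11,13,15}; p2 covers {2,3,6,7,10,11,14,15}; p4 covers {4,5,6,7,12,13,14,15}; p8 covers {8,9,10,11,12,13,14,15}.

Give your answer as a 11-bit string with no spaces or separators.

10001110000

s1 (pos 1,3,5,7,9,11,13,15): 1⊕0⊕0⊕0⊕1⊕1⊕0⊕0 = 1
s2 (pos 2,3,6,7,10,11,14,15): 1⊕0⊕0⊕0⊕1⊕1⊕0⊕0 = 1
s4 (pos 4,5,6,7,12,13,14,15): 0⊕0⊕0⊕0⊕0⊕0⊕0⊕0 = 0
s8 (pos 8,9,10,11,12,13,14,15): 1⊕1⊕1⊕1⊕0⊕0⊕0⊕0 = 0
Syndrome s8…s1 = 0011 → error at position 3.
Flip position 3: 110000011110000 → 111000011110000
Read data bits from positions 3,5,6,7,9,10,11,12,13,14,15: 10001110000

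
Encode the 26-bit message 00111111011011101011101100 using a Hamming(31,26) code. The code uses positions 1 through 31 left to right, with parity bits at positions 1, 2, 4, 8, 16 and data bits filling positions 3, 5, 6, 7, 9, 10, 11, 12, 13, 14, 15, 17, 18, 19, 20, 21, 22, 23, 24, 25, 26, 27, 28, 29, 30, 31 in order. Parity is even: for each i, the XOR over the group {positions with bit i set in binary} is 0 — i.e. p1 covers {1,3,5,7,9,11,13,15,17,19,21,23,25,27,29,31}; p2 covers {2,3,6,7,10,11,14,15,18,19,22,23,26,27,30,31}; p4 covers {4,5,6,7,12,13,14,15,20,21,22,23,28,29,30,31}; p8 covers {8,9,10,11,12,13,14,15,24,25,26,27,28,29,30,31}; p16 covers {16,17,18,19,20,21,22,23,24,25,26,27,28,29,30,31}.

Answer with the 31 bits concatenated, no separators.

1001011111110111011101011101100

Place data at non-parity positions: p1 p2 0 p4 0 1 1 p8 1 1 1 1 0 1 1 p16 0 1 1 1 0 1 0 1 1 1 0 1 1 0 0
p1 (pos 1,3,5,7,9,11,13,15,17,19,21,23,25,27,29,31): XOR of data positions = 0⊕0⊕1⊕1⊕1⊕0⊕1⊕0⊕1⊕0⊕0⊕1⊕0⊕1⊕0 = 1
p2 (pos 2,3,6,7,10,11,14,15,18,19,22,23,26,27,30,31): XOR of data positions = 0⊕1⊕1⊕1⊕1⊕1⊕1⊕1⊕1⊕1⊕0⊕1⊕0⊕0⊕0 = 0
p4 (pos 4,5,6,7,12,13,14,15,20,21,22,23,28,29,30,31): XOR of data positions = 0⊕1⊕1⊕1⊕0⊕1⊕1⊕1⊕0⊕1⊕0⊕1⊕1⊕0⊕0 = 1
p8 (pos 8,9,10,11,12,13,14,15,24,25,26,27,28,29,30,31): XOR of data positions = 1⊕1⊕1⊕1⊕0⊕1⊕1⊕1⊕1⊕1⊕0⊕1⊕1⊕0⊕0 = 1
p16 (pos 16,17,18,19,20,21,22,23,24,25,26,27,28,29,30,31): XOR of data positions = 0⊕1⊕1⊕1⊕0⊕1⊕0⊕1⊕1⊕1⊕0⊕1⊕1⊕0⊕0 = 1
Codeword: 1001011111110111011101011101100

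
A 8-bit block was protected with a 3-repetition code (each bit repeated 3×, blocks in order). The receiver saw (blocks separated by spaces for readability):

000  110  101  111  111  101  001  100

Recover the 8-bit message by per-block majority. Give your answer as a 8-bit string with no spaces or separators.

01111100

Block 1 (000): 0 ones → 0
Block 2 (110): 2 ones → 1
Block 3 (101): 2 ones → 1
Block 4 (111): 3 ones → 1
Block 5 (111): 3 ones → 1
Block 6 (101): 2 ones → 1
Block 7 (001): 1 one → 0
Block 8 (100): 1 one → 0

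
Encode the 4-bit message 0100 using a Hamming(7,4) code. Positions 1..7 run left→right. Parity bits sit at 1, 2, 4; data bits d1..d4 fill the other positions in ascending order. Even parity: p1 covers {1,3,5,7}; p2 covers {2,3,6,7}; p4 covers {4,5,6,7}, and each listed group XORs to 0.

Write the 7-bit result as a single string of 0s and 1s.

1001100

Place data at non-parity positions: p1 p2 0 p4 1 0 0
p1 (pos 1,3,5,7): XOR of data positions = 0⊕1⊕0 = 1
p2 (pos 2,3,6,7): XOR of data positions = 0⊕0⊕0 = 0
p4 (pos 4,5,6,7): XOR of data positions = 1⊕0⊕0 = 1
Codeword: 1001100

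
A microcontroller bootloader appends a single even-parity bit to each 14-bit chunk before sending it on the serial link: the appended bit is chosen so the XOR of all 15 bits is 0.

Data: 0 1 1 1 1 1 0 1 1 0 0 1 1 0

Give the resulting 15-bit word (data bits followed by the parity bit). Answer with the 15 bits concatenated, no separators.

011111011001101

XOR of the 14 data bits: 0⊕1⊕1⊕1⊕1⊕1⊕0⊕1⊕1⊕0⊕0⊕1⊕1⊕0 = 1
Parity bit = 1 (so all 15 bits XOR to 0).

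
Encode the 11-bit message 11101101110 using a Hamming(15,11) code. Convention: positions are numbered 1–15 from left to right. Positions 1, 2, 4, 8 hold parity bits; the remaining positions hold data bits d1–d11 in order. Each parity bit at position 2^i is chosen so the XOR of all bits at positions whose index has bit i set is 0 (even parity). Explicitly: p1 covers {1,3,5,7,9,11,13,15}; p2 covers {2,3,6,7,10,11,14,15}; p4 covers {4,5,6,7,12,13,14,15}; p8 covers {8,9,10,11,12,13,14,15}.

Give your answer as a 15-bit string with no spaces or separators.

001111011101110

Place data at non-parity positions: p1 p2 1 p4 1 1 0 p8 1 1 0 1 1 1 0
p1 (pos 1,3,5,7,9,11,13,15): XOR of data positions = 1⊕1⊕0⊕1⊕0⊕1⊕0 = 0
p2 (pos 2,3,6,7,10,11,14,15): XOR of data positions = 1⊕1⊕0⊕1⊕0⊕1⊕0 = 0
p4 (pos 4,5,6,7,12,13,14,15): XOR of data positions = 1⊕1⊕0⊕1⊕1⊕1⊕0 = 1
p8 (pos 8,9,10,11,12,13,14,15): XOR of data positions = 1⊕1⊕0⊕1⊕1⊕1⊕0 = 1
Codeword: 001111011101110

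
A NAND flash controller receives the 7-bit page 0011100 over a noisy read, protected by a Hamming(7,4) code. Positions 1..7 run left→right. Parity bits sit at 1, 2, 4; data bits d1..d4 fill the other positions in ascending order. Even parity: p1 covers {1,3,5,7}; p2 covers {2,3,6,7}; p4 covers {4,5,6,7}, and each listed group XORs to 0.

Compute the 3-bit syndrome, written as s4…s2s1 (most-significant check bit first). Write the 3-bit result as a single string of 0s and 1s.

010

s1 (pos 1,3,5,7): 0⊕1⊕1⊕0 = 0
s2 (pos 2,3,6,7): 0⊕1⊕0⊕0 = 1
s4 (pos 4,5,6,7): 1⊕1⊕0⊕0 = 0
Syndrome s4…s1 = 010 → error at position 2.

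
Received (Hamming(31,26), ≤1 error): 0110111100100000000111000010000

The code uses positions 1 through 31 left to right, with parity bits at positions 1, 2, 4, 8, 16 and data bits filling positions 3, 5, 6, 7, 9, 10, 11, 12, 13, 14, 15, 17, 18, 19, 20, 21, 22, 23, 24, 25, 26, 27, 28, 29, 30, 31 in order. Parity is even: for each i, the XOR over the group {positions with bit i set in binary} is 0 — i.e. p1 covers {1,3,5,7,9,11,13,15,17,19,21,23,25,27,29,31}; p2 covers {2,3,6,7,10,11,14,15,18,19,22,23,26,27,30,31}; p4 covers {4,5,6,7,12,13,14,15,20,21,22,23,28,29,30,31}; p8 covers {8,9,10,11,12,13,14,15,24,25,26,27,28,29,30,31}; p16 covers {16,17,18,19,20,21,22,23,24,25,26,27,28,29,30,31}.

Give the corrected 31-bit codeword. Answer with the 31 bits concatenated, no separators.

0110111101100000000111000010000

s1 (pos 1,3,5,7,9,11,13,15,17,19,21,23,25,27,29,31): 0⊕1⊕1⊕1⊕0⊕1⊕0⊕0⊕0⊕0⊕1⊕0⊕0⊕1⊕0⊕0 = 0
s2 (pos 2,3,6,7,10,11,14,15,18,19,22,23,26,27,30,31): 1⊕1⊕1⊕1⊕0⊕1⊕0⊕0⊕0⊕0⊕1⊕0⊕0⊕1⊕0⊕0 = 1
s4 (pos 4,5,6,7,12,13,14,15,20,21,22,23,28,29,30,31): 0⊕1⊕1⊕1⊕0⊕0⊕0⊕0⊕1⊕1⊕1⊕0⊕0⊕0⊕0⊕0 = 0
s8 (pos 8,9,10,11,12,13,14,15,24,25,26,27,28,29,30,31): 1⊕0⊕0⊕1⊕0⊕0⊕0⊕0⊕0⊕0⊕0⊕1⊕0⊕0⊕0⊕0 = 1
s16 (pos 16,17,18,19,20,21,22,23,24,25,26,27,28,29,30,31): 0⊕0⊕0⊕0⊕1⊕1⊕1⊕0⊕0⊕0⊕0⊕1⊕0⊕0⊕0⊕0 = 0
Syndrome s16…s1 = 01010 → error at position 10.
Flip position 10: 0110111100100000000111000010000 → 0110111101100000000111000010000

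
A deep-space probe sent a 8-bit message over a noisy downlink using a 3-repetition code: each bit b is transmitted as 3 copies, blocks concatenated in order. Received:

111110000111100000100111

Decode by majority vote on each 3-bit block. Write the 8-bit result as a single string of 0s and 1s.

11010001

Block 1 (111): 3 ones → 1
Block 2 (110): 2 ones → 1
Block 3 (000): 0 ones → 0
Block 4 (111): 3 ones → 1
Block 5 (100): 1 one → 0
Block 6 (000): 0 ones → 0
Block 7 (100): 1 one → 0
Block 8 (111): 3 ones → 1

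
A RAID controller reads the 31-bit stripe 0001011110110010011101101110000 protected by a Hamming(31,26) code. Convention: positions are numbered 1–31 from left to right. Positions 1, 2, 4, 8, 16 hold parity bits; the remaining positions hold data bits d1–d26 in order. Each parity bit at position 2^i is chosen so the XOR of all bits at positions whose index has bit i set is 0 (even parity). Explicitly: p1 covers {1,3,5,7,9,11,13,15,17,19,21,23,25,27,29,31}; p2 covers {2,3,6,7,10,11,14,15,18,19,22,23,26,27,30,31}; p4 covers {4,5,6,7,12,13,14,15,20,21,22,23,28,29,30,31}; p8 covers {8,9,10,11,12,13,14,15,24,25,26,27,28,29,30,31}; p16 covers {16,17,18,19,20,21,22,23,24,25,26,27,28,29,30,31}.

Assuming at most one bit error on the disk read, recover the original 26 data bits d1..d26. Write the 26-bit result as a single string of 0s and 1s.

00111011001011101101110000

s1 (pos 1,3,5,7,9,11,13,15,17,19,21,23,25,27,29,31): 0⊕0⊕0⊕1⊕1⊕1⊕0⊕1⊕0⊕1⊕0⊕1⊕1⊕1⊕0⊕0 = 0
s2 (pos 2,3,6,7,10,11,14,15,18,19,22,23,26,27,30,31): 0⊕0⊕1⊕1⊕0⊕1⊕0⊕1⊕1⊕1⊕1⊕1⊕1⊕1⊕0⊕0 = 0
s4 (pos 4,5,6,7,12,13,14,15,20,21,22,23,28,29,30,31): 1⊕0⊕1⊕1⊕1⊕0⊕0⊕1⊕1⊕0⊕1⊕1⊕0⊕0⊕0⊕0 = 0
s8 (pos 8,9,10,11,12,13,14,15,24,25,26,27,28,29,30,31): 1⊕1⊕0⊕1⊕1⊕0⊕0⊕1⊕0⊕1⊕1⊕1⊕0⊕0⊕0⊕0 = 0
s16 (pos 16,17,18,19,20,21,22,23,24,25,26,27,28,29,30,31): 0⊕0⊕1⊕1⊕1⊕0⊕1⊕1⊕0⊕1⊕1⊕1⊕0⊕0⊕0⊕0 = 0
Syndrome s16…s1 = 00000 → no error.
Read data bits from positions 3,5,6,7,9,10,11,12,13,14,15,17,18,19,20,21,22,23,24,25,26,27,28,29,30,31: 00111011001011101101110000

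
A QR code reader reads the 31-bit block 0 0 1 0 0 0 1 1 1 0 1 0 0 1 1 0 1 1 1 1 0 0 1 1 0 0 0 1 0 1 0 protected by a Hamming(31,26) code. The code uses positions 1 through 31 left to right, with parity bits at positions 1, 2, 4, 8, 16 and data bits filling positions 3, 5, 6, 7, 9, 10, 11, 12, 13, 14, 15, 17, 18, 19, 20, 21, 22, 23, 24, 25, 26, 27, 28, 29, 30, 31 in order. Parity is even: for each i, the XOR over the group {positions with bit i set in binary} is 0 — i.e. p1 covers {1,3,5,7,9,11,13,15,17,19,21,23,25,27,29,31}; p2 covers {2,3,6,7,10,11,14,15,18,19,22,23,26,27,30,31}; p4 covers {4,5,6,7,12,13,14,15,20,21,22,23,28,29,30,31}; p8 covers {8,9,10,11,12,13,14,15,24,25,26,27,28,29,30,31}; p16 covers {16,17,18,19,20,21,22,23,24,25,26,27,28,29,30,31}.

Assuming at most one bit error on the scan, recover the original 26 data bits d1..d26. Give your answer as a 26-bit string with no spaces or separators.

s1 (pos 1,3,5,7,9,11,13,15,17,19,21,23,25,27,29,31): 0⊕1⊕0⊕1⊕1⊕1⊕0⊕1⊕1⊕1⊕0⊕1⊕0⊕0⊕0⊕0 = 0
s2 (pos 2,3,6,7,10,11,14,15,18,19,22,23,26,27,30,31): 0⊕1⊕0⊕1⊕0⊕1⊕1⊕1⊕1⊕1⊕0⊕1⊕0⊕0⊕1⊕0 = 1
s4 (pos 4,5,6,7,12,13,14,15,20,21,22,23,28,29,30,31): 0⊕0⊕0⊕1⊕0⊕0⊕1⊕1⊕1⊕0⊕0⊕1⊕1⊕0⊕1⊕0 = 1
s8 (pos 8,9,10,11,12,13,14,15,24,25,26,27,28,29,30,31): 1⊕1⊕0⊕1⊕0⊕0⊕1⊕1⊕1⊕0⊕0⊕0⊕1⊕0⊕1⊕0 = 0
s16 (pos 16,17,18,19,20,21,22,23,24,25,26,27,28,29,30,31): 0⊕1⊕1⊕1⊕1⊕0⊕0⊕1⊕1⊕0⊕0⊕0⊕1⊕0⊕1⊕0 = 0
Syndrome s16…s1 = 00110 → error at position 6.
Flip position 6: 0010001110100110111100110001010 → 0010011110100110111100110001010
Read data bits from positions 3,5,6,7,9,10,11,12,13,14,15,17,18,19,20,21,22,23,24,25,26,27,28,29,30,31: 10111010011111100110001010

10111010011111100110001010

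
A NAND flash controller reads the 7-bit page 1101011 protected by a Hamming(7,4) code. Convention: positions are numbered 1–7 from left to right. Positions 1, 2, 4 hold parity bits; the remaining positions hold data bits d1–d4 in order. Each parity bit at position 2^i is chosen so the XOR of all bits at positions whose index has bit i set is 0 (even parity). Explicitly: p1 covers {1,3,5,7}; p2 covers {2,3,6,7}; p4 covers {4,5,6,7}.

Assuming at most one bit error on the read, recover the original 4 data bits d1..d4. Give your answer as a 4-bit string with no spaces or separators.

s1 (pos 1,3,5,7): 1⊕0⊕0⊕1 = 0
s2 (pos 2,3,6,7): 1⊕0⊕1⊕1 = 1
s4 (pos 4,5,6,7): 1⊕0⊕1⊕1 = 1
Syndrome s4…s1 = 110 → error at position 6.
Flip position 6: 1101011 → 1101001
Read data bits from positions 3,5,6,7: 0001

0001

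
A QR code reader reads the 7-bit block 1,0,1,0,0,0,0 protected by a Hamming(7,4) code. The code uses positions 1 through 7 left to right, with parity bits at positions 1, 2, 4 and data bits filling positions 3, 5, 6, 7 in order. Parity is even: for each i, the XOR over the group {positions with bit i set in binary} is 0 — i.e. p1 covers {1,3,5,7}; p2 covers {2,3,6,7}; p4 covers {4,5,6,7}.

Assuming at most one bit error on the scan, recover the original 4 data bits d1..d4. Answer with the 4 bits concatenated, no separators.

1000

s1 (pos 1,3,5,7): 1⊕1⊕0⊕0 = 0
s2 (pos 2,3,6,7): 0⊕1⊕0⊕0 = 1
s4 (pos 4,5,6,7): 0⊕0⊕0⊕0 = 0
Syndrome s4…s1 = 010 → error at position 2.
Flip position 2: 1010000 → 1110000
Read data bits from positions 3,5,6,7: 1000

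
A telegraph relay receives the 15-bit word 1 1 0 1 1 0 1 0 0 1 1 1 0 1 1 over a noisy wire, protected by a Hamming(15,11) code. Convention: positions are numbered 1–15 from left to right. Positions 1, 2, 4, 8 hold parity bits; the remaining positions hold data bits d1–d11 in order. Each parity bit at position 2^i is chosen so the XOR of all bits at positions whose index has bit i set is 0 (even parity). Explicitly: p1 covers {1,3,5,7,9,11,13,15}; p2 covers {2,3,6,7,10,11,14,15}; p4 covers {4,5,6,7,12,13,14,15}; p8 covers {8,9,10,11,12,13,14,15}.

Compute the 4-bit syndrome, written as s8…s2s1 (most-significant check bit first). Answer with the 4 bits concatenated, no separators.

1001

s1 (pos 1,3,5,7,9,11,13,15): 1⊕0⊕1⊕1⊕0⊕1⊕0⊕1 = 1
s2 (pos 2,3,6,7,10,11,14,15): 1⊕0⊕0⊕1⊕1⊕1⊕1⊕1 = 0
s4 (pos 4,5,6,7,12,13,14,15): 1⊕1⊕0⊕1⊕1⊕0⊕1⊕1 = 0
s8 (pos 8,9,10,11,12,13,14,15): 0⊕0⊕1⊕1⊕1⊕0⊕1⊕1 = 1
Syndrome s8…s1 = 1001 → error at position 9.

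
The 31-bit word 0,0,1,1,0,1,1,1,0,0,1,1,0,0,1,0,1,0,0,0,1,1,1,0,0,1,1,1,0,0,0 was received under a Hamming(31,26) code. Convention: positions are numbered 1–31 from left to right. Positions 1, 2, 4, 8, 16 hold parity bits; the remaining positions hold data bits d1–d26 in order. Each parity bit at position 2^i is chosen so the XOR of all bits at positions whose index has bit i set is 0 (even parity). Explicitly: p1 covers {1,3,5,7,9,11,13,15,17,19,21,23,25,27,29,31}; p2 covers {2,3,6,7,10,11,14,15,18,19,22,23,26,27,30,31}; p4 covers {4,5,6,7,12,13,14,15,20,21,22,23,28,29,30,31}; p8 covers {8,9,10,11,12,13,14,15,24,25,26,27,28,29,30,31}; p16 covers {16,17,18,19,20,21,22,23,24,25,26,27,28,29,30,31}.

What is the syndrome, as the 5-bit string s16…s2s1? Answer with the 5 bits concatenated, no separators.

s1 (pos 1,3,5,7,9,11,13,15,17,19,21,23,25,27,29,31): 0⊕1⊕0⊕1⊕0⊕1⊕0⊕1⊕1⊕0⊕1⊕1⊕0⊕1⊕0⊕0 = 0
s2 (pos 2,3,6,7,10,11,14,15,18,19,22,23,26,27,30,31): 0⊕1⊕1⊕1⊕0⊕1⊕0⊕1⊕0⊕0⊕1⊕1⊕1⊕1⊕0⊕0 = 1
s4 (pos 4,5,6,7,12,13,14,15,20,21,22,23,28,29,30,31): 1⊕0⊕1⊕1⊕1⊕0⊕0⊕1⊕0⊕1⊕1⊕1⊕1⊕0⊕0⊕0 = 1
s8 (pos 8,9,10,11,12,13,14,15,24,25,26,27,28,29,30,31): 1⊕0⊕0⊕1⊕1⊕0⊕0⊕1⊕0⊕0⊕1⊕1⊕1⊕0⊕0⊕0 = 1
s16 (pos 16,17,18,19,20,21,22,23,24,25,26,27,28,29,30,31): 0⊕1⊕0⊕0⊕0⊕1⊕1⊕1⊕0⊕0⊕1⊕1⊕1⊕0⊕0⊕0 = 1
Syndrome s16…s1 = 11110 → error at position 30.

11110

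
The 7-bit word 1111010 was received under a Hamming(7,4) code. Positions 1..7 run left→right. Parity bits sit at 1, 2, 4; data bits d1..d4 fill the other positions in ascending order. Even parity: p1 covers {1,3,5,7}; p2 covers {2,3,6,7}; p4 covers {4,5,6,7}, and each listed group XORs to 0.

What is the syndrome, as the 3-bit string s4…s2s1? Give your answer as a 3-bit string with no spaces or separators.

010

s1 (pos 1,3,5,7): 1⊕1⊕0⊕0 = 0
s2 (pos 2,3,6,7): 1⊕1⊕1⊕0 = 1
s4 (pos 4,5,6,7): 1⊕0⊕1⊕0 = 0
Syndrome s4…s1 = 010 → error at position 2.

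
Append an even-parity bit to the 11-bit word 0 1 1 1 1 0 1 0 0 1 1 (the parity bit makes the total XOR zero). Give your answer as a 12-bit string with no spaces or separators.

011110100111

XOR of the 11 data bits: 0⊕1⊕1⊕1⊕1⊕0⊕1⊕0⊕0⊕1⊕1 = 1
Parity bit = 1 (so all 12 bits XOR to 0).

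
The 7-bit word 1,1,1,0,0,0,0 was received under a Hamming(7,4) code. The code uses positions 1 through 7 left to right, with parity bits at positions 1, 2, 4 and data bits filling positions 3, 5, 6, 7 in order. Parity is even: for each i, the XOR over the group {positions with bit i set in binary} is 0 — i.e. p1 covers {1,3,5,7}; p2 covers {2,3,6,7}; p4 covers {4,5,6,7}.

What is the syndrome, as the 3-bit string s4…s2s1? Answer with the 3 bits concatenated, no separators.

000

s1 (pos 1,3,5,7): 1⊕1⊕0⊕0 = 0
s2 (pos 2,3,6,7): 1⊕1⊕0⊕0 = 0
s4 (pos 4,5,6,7): 0⊕0⊕0⊕0 = 0
Syndrome s4…s1 = 000 → no error.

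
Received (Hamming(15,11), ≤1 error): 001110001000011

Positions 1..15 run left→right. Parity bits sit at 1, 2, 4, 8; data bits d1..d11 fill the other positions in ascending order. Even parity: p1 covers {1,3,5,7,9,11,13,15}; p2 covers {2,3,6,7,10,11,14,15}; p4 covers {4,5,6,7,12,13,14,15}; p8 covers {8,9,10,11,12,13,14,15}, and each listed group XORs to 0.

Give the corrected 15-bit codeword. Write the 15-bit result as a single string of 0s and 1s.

s1 (pos 1,3,5,7,9,11,13,15): 0⊕1⊕1⊕0⊕1⊕0⊕0⊕1 = 0
s2 (pos 2,3,6,7,10,11,14,15): 0⊕1⊕0⊕0⊕0⊕0⊕1⊕1 = 1
s4 (pos 4,5,6,7,12,13,14,15): 1⊕1⊕0⊕0⊕0⊕0⊕1⊕1 = 0
s8 (pos 8,9,10,11,12,13,14,15): 0⊕1⊕0⊕0⊕0⊕0⊕1⊕1 = 1
Syndrome s8…s1 = 1010 → error at position 10.
Flip position 10: 001110001000011 → 001110001100011

001110001100011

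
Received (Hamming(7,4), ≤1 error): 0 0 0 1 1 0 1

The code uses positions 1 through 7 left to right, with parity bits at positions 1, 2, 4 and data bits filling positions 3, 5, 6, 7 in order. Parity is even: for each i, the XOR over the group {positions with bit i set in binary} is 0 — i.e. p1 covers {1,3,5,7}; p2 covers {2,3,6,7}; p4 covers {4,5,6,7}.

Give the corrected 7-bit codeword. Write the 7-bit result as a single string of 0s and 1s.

0001111

s1 (pos 1,3,5,7): 0⊕0⊕1⊕1 = 0
s2 (pos 2,3,6,7): 0⊕0⊕0⊕1 = 1
s4 (pos 4,5,6,7): 1⊕1⊕0⊕1 = 1
Syndrome s4…s1 = 110 → error at position 6.
Flip position 6: 0001101 → 0001111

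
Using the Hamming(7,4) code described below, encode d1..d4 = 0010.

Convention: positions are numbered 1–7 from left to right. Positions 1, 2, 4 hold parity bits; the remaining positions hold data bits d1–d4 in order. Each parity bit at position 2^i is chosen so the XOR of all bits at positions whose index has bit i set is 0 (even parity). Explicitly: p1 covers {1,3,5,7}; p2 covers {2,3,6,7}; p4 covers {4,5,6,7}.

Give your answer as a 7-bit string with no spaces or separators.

Place data at non-parity positions: p1 p2 0 p4 0 1 0
p1 (pos 1,3,5,7): XOR of data positions = 0⊕0⊕0 = 0
p2 (pos 2,3,6,7): XOR of data positions = 0⊕1⊕0 = 1
p4 (pos 4,5,6,7): XOR of data positions = 0⊕1⊕0 = 1
Codeword: 0101010

0101010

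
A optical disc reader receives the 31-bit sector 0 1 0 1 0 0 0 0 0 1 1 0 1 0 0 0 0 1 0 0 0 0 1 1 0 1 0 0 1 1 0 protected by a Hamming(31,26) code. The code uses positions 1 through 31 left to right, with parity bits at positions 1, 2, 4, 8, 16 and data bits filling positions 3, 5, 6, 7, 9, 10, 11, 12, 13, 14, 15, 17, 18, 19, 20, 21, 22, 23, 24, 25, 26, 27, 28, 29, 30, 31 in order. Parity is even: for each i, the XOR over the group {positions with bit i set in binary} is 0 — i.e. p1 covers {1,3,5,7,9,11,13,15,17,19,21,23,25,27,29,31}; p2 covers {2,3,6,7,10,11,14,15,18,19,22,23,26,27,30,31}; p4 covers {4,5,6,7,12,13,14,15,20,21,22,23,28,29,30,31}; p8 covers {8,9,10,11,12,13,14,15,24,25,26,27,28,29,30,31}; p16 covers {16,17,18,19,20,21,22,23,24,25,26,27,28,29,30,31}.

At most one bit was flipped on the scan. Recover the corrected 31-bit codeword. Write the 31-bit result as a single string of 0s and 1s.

s1 (pos 1,3,5,7,9,11,13,15,17,19,21,23,25,27,29,31): 0⊕0⊕0⊕0⊕0⊕1⊕1⊕0⊕0⊕0⊕0⊕1⊕0⊕0⊕1⊕0 = 0
s2 (pos 2,3,6,7,10,11,14,15,18,19,22,23,26,27,30,31): 1⊕0⊕0⊕0⊕1⊕1⊕0⊕0⊕1⊕0⊕0⊕1⊕1⊕0⊕1⊕0 = 1
s4 (pos 4,5,6,7,12,13,14,15,20,21,22,23,28,29,30,31): 1⊕0⊕0⊕0⊕0⊕1⊕0⊕0⊕0⊕0⊕0⊕1⊕0⊕1⊕1⊕0 = 1
s8 (pos 8,9,10,11,12,13,14,15,24,25,26,27,28,29,30,31): 0⊕0⊕1⊕1⊕0⊕1⊕0⊕0⊕1⊕0⊕1⊕0⊕0⊕1⊕1⊕0 = 1
s16 (pos 16,17,18,19,20,21,22,23,24,25,26,27,28,29,30,31): 0⊕0⊕1⊕0⊕0⊕0⊕0⊕1⊕1⊕0⊕1⊕0⊕0⊕1⊕1⊕0 = 0
Syndrome s16…s1 = 01110 → error at position 14.
Flip position 14: 0101000001101000010000110100110 → 0101000001101100010000110100110

0101000001101100010000110100110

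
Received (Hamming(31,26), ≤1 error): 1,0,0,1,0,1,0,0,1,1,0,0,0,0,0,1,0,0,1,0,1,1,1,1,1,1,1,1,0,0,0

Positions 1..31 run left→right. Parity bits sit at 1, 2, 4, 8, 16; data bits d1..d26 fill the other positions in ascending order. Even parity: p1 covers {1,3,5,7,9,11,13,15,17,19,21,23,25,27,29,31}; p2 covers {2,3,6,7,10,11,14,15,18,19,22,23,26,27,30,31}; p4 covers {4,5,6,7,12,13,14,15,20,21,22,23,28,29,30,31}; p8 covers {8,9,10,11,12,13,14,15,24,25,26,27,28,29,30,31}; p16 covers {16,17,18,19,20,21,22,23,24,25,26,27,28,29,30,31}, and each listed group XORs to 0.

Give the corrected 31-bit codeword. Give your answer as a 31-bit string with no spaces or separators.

s1 (pos 1,3,5,7,9,11,13,15,17,19,21,23,25,27,29,31): 1⊕0⊕0⊕0⊕1⊕0⊕0⊕0⊕0⊕1⊕1⊕1⊕1⊕1⊕0⊕0 = 1
s2 (pos 2,3,6,7,10,11,14,15,18,19,22,23,26,27,30,31): 0⊕0⊕1⊕0⊕1⊕0⊕0⊕0⊕0⊕1⊕1⊕1⊕1⊕1⊕0⊕0 = 1
s4 (pos 4,5,6,7,12,13,14,15,20,21,22,23,28,29,30,31): 1⊕0⊕1⊕0⊕0⊕0⊕0⊕0⊕0⊕1⊕1⊕1⊕1⊕0⊕0⊕0 = 0
s8 (pos 8,9,10,11,12,13,14,15,24,25,26,27,28,29,30,31): 0⊕1⊕1⊕0⊕0⊕0⊕0⊕0⊕1⊕1⊕1⊕1⊕1⊕0⊕0⊕0 = 1
s16 (pos 16,17,18,19,20,21,22,23,24,25,26,27,28,29,30,31): 1⊕0⊕0⊕1⊕0⊕1⊕1⊕1⊕1⊕1⊕1⊕1⊕1⊕0⊕0⊕0 = 0
Syndrome s16…s1 = 01011 → error at position 11.
Flip position 11: 1001010011000001001011111111000 → 1001010011100001001011111111000

1001010011100001001011111111000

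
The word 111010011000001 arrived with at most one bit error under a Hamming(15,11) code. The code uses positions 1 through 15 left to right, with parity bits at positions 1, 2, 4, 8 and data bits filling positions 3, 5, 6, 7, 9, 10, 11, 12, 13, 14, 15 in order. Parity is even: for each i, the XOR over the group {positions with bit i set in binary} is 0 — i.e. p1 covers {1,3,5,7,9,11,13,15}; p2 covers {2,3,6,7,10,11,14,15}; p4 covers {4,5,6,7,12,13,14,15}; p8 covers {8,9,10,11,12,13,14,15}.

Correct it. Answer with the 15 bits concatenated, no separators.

111010011010001

s1 (pos 1,3,5,7,9,11,13,15): 1⊕1⊕1⊕0⊕1⊕0⊕0⊕1 = 1
s2 (pos 2,3,6,7,10,11,14,15): 1⊕1⊕0⊕0⊕0⊕0⊕0⊕1 = 1
s4 (pos 4,5,6,7,12,13,14,15): 0⊕1⊕0⊕0⊕0⊕0⊕0⊕1 = 0
s8 (pos 8,9,10,11,12,13,14,15): 1⊕1⊕0⊕0⊕0⊕0⊕0⊕1 = 1
Syndrome s8…s1 = 1011 → error at position 11.
Flip position 11: 111010011000001 → 111010011010001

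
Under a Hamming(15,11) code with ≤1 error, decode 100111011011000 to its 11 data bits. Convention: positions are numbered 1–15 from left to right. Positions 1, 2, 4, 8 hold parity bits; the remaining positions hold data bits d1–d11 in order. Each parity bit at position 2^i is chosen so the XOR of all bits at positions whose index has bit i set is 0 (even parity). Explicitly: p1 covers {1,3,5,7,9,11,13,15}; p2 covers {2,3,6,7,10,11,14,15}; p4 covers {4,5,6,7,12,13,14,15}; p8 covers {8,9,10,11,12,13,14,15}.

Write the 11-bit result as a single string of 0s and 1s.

s1 (pos 1,3,5,7,9,11,13,15): 1⊕0⊕1⊕0⊕1⊕1⊕0⊕0 = 0
s2 (pos 2,3,6,7,10,11,14,15): 0⊕0⊕1⊕0⊕0⊕1⊕0⊕0 = 0
s4 (pos 4,5,6,7,12,13,14,15): 1⊕1⊕1⊕0⊕1⊕0⊕0⊕0 = 0
s8 (pos 8,9,10,11,12,13,14,15): 1⊕1⊕0⊕1⊕1⊕0⊕0⊕0 = 0
Syndrome s8…s1 = 0000 → no error.
Read data bits from positions 3,5,6,7,9,10,11,12,13,14,15: 01101011000

01101011000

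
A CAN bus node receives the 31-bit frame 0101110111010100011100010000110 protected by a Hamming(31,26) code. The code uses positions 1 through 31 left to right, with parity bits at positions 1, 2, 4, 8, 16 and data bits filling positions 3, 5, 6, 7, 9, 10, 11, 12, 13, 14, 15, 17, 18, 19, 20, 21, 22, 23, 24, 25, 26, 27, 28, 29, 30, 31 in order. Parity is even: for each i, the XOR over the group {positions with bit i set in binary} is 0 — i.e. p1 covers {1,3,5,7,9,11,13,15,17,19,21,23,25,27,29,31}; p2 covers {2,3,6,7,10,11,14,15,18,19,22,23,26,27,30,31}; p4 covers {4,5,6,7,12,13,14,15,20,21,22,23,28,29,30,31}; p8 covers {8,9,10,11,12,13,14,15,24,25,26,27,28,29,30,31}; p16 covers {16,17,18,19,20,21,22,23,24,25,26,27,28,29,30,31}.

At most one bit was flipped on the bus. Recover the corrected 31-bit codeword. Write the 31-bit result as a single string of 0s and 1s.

0001110111010100011100010000110

s1 (pos 1,3,5,7,9,11,13,15,17,19,21,23,25,27,29,31): 0⊕0⊕1⊕0⊕1⊕0⊕0⊕0⊕0⊕1⊕0⊕0⊕0⊕0⊕1⊕0 = 0
s2 (pos 2,3,6,7,10,11,14,15,18,19,22,23,26,27,30,31): 1⊕0⊕1⊕0⊕1⊕0⊕1⊕0⊕1⊕1⊕0⊕0⊕0⊕0⊕1⊕0 = 1
s4 (pos 4,5,6,7,12,13,14,15,20,21,22,23,28,29,30,31): 1⊕1⊕1⊕0⊕1⊕0⊕1⊕0⊕1⊕0⊕0⊕0⊕0⊕1⊕1⊕0 = 0
s8 (pos 8,9,10,11,12,13,14,15,24,25,26,27,28,29,30,31): 1⊕1⊕1⊕0⊕1⊕0⊕1⊕0⊕1⊕0⊕0⊕0⊕0⊕1⊕1⊕0 = 0
s16 (pos 16,17,18,19,20,21,22,23,24,25,26,27,28,29,30,31): 0⊕0⊕1⊕1⊕1⊕0⊕0⊕0⊕1⊕0⊕0⊕0⊕0⊕1⊕1⊕0 = 0
Syndrome s16…s1 = 00010 → error at position 2.
Flip position 2: 0101110111010100011100010000110 → 0001110111010100011100010000110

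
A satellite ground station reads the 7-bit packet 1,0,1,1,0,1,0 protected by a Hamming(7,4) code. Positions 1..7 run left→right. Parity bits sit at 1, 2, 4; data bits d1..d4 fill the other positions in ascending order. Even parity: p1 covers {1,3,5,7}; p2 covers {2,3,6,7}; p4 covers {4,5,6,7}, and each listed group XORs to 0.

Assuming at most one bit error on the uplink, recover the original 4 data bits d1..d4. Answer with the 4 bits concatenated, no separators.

1010

s1 (pos 1,3,5,7): 1⊕1⊕0⊕0 = 0
s2 (pos 2,3,6,7): 0⊕1⊕1⊕0 = 0
s4 (pos 4,5,6,7): 1⊕0⊕1⊕0 = 0
Syndrome s4…s1 = 000 → no error.
Read data bits from positions 3,5,6,7: 1010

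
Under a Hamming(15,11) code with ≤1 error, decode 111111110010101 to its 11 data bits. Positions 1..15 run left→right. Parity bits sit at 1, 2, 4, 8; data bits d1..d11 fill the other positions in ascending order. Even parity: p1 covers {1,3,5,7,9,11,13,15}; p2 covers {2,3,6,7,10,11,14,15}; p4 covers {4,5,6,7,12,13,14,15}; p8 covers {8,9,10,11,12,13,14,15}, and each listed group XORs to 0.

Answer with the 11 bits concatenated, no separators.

s1 (pos 1,3,5,7,9,11,13,15): 1⊕1⊕1⊕1⊕0⊕1⊕1⊕1 = 1
s2 (pos 2,3,6,7,10,11,14,15): 1⊕1⊕1⊕1⊕0⊕1⊕0⊕1 = 0
s4 (pos 4,5,6,7,12,13,14,15): 1⊕1⊕1⊕1⊕0⊕1⊕0⊕1 = 0
s8 (pos 8,9,10,11,12,13,14,15): 1⊕0⊕0⊕1⊕0⊕1⊕0⊕1 = 0
Syndrome s8…s1 = 0001 → error at position 1.
Flip position 1: 111111110010101 → 011111110010101
Read data bits from positions 3,5,6,7,9,10,11,12,13,14,15: 11110010101

11110010101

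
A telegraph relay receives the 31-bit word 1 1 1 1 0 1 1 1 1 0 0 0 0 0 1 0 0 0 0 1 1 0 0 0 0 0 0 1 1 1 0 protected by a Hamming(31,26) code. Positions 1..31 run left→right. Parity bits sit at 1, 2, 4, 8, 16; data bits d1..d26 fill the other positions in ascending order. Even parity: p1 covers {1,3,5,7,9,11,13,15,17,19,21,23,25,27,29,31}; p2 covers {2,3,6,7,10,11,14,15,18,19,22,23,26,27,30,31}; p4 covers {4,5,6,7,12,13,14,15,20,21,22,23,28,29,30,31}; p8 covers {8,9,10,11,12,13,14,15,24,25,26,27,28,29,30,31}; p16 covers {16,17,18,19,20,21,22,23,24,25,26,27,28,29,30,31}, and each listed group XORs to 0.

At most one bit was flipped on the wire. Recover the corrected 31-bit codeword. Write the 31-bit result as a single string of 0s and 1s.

1111011110000010000100000001110

s1 (pos 1,3,5,7,9,11,13,15,17,19,21,23,25,27,29,31): 1⊕1⊕0⊕1⊕1⊕0⊕0⊕1⊕0⊕0⊕1⊕0⊕0⊕0⊕1⊕0 = 1
s2 (pos 2,3,6,7,10,11,14,15,18,19,22,23,26,27,30,31): 1⊕1⊕1⊕1⊕0⊕0⊕0⊕1⊕0⊕0⊕0⊕0⊕0⊕0⊕1⊕0 = 0
s4 (pos 4,5,6,7,12,13,14,15,20,21,22,23,28,29,30,31): 1⊕0⊕1⊕1⊕0⊕0⊕0⊕1⊕1⊕1⊕0⊕0⊕1⊕1⊕1⊕0 = 1
s8 (pos 8,9,10,11,12,13,14,15,24,25,26,27,28,29,30,31): 1⊕1⊕0⊕0⊕0⊕0⊕0⊕1⊕0⊕0⊕0⊕0⊕1⊕1⊕1⊕0 = 0
s16 (pos 16,17,18,19,20,21,22,23,24,25,26,27,28,29,30,31): 0⊕0⊕0⊕0⊕1⊕1⊕0⊕0⊕0⊕0⊕0⊕0⊕1⊕1⊕1⊕0 = 1
Syndrome s16…s1 = 10101 → error at position 21.
Flip position 21: 1111011110000010000110000001110 → 1111011110000010000100000001110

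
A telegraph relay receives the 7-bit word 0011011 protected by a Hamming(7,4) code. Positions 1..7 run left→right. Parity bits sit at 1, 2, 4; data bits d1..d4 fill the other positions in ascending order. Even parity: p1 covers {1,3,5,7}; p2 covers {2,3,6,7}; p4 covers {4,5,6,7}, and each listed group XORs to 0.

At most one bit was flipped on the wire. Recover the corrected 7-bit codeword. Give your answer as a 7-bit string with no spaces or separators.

s1 (pos 1,3,5,7): 0⊕1⊕0⊕1 = 0
s2 (pos 2,3,6,7): 0⊕1⊕1⊕1 = 1
s4 (pos 4,5,6,7): 1⊕0⊕1⊕1 = 1
Syndrome s4…s1 = 110 → error at position 6.
Flip position 6: 0011011 → 0011001

0011001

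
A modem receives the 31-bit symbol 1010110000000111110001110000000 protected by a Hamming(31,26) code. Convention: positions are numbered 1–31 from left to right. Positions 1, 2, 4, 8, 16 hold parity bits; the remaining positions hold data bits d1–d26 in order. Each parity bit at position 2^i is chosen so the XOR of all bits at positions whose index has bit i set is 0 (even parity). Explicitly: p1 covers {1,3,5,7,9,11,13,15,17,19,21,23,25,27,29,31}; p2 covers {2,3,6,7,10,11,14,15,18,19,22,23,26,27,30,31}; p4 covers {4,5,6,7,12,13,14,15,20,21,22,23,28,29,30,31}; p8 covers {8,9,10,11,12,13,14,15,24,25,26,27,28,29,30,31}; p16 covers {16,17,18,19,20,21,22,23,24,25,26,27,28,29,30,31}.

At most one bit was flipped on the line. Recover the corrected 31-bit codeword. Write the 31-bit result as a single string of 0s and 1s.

s1 (pos 1,3,5,7,9,11,13,15,17,19,21,23,25,27,29,31): 1⊕1⊕1⊕0⊕0⊕0⊕0⊕1⊕1⊕0⊕0⊕1⊕0⊕0⊕0⊕0 = 0
s2 (pos 2,3,6,7,10,11,14,15,18,19,22,23,26,27,30,31): 0⊕1⊕1⊕0⊕0⊕0⊕1⊕1⊕1⊕0⊕1⊕1⊕0⊕0⊕0⊕0 = 1
s4 (pos 4,5,6,7,12,13,14,15,20,21,22,23,28,29,30,31): 0⊕1⊕1⊕0⊕0⊕0⊕1⊕1⊕0⊕0⊕1⊕1⊕0⊕0⊕0⊕0 = 0
s8 (pos 8,9,10,11,12,13,14,15,24,25,26,27,28,29,30,31): 0⊕0⊕0⊕0⊕0⊕0⊕1⊕1⊕1⊕0⊕0⊕0⊕0⊕0⊕0⊕0 = 1
s16 (pos 16,17,18,19,20,21,22,23,24,25,26,27,28,29,30,31): 1⊕1⊕1⊕0⊕0⊕0⊕1⊕1⊕1⊕0⊕0⊕0⊕0⊕0⊕0⊕0 = 0
Syndrome s16…s1 = 01010 → error at position 10.
Flip position 10: 1010110000000111110001110000000 → 1010110001000111110001110000000

1010110001000111110001110000000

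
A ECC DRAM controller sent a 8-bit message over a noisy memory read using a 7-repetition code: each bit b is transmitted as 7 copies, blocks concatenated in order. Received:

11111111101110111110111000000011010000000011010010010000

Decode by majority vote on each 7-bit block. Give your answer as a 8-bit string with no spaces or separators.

Block 1 (1111111): 7 ones → 1
Block 2 (1101110): 5 ones → 1
Block 3 (1111101): 6 ones → 1
Block 4 (1100000): 2 ones → 0
Block 5 (0011010): 3 ones → 0
Block 6 (0000000): 0 ones → 0
Block 7 (1101001): 4 ones → 1
Block 8 (0010000): 1 one → 0

11100010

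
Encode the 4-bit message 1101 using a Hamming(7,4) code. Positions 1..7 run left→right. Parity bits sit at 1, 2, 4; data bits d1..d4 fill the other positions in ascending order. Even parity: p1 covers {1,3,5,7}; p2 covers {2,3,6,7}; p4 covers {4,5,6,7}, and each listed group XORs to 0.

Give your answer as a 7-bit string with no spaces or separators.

Place data at non-parity positions: p1 p2 1 p4 1 0 1
p1 (pos 1,3,5,7): XOR of data positions = 1⊕1⊕1 = 1
p2 (pos 2,3,6,7): XOR of data positions = 1⊕0⊕1 = 0
p4 (pos 4,5,6,7): XOR of data positions = 1⊕0⊕1 = 0
Codeword: 1010101

1010101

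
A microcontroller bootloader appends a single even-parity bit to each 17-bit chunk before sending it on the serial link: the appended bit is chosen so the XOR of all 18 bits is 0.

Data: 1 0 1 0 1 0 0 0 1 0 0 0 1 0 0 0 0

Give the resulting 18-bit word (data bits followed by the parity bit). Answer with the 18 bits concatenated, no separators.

XOR of the 17 data bits: 1⊕0⊕1⊕0⊕1⊕0⊕0⊕0⊕1⊕0⊕0⊕0⊕1⊕0⊕0⊕0⊕0 = 1
Parity bit = 1 (so all 18 bits XOR to 0).

101010001000100001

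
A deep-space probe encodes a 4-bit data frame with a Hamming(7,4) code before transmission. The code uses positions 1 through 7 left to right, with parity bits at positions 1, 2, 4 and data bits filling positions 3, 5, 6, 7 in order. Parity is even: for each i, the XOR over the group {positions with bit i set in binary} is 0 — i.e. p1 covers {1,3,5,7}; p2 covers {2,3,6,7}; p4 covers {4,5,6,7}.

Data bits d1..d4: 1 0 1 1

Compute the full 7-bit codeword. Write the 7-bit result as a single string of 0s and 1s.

0110011

Place data at non-parity positions: p1 p2 1 p4 0 1 1
p1 (pos 1,3,5,7): XOR of data positions = 1⊕0⊕1 = 0
p2 (pos 2,3,6,7): XOR of data positions = 1⊕1⊕1 = 1
p4 (pos 4,5,6,7): XOR of data positions = 0⊕1⊕1 = 0
Codeword: 0110011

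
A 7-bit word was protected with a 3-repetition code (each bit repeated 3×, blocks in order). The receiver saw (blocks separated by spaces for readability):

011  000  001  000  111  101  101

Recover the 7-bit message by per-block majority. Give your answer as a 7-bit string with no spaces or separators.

Block 1 (011): 2 ones → 1
Block 2 (000): 0 ones → 0
Block 3 (001): 1 one → 0
Block 4 (000): 0 ones → 0
Block 5 (111): 3 ones → 1
Block 6 (101): 2 ones → 1
Block 7 (101): 2 ones → 1

1000111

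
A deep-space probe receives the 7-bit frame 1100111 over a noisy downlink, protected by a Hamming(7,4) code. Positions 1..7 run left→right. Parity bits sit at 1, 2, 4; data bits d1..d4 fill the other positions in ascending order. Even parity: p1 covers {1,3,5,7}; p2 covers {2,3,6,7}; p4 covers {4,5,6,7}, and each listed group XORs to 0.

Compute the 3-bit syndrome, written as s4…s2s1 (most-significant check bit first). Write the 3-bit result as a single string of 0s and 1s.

s1 (pos 1,3,5,7): 1⊕0⊕1⊕1 = 1
s2 (pos 2,3,6,7): 1⊕0⊕1⊕1 = 1
s4 (pos 4,5,6,7): 0⊕1⊕1⊕1 = 1
Syndrome s4…s1 = 111 → error at position 7.

111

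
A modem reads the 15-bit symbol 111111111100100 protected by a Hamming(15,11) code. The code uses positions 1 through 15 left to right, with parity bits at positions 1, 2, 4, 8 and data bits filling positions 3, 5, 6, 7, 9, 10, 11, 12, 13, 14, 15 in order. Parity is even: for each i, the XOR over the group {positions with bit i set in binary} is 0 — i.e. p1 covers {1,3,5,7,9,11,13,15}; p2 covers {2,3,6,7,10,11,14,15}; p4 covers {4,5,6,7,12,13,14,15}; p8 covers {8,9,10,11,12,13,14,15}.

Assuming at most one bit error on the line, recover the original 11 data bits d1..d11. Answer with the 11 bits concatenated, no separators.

11011100100

s1 (pos 1,3,5,7,9,11,13,15): 1⊕1⊕1⊕1⊕1⊕0⊕1⊕0 = 0
s2 (pos 2,3,6,7,10,11,14,15): 1⊕1⊕1⊕1⊕1⊕0⊕0⊕0 = 1
s4 (pos 4,5,6,7,12,13,14,15): 1⊕1⊕1⊕1⊕0⊕1⊕0⊕0 = 1
s8 (pos 8,9,10,11,12,13,14,15): 1⊕1⊕1⊕0⊕0⊕1⊕0⊕0 = 0
Syndrome s8…s1 = 0110 → error at position 6.
Flip position 6: 111111111100100 → 111110111100100
Read data bits from positions 3,5,6,7,9,10,11,12,13,14,15: 11011100100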